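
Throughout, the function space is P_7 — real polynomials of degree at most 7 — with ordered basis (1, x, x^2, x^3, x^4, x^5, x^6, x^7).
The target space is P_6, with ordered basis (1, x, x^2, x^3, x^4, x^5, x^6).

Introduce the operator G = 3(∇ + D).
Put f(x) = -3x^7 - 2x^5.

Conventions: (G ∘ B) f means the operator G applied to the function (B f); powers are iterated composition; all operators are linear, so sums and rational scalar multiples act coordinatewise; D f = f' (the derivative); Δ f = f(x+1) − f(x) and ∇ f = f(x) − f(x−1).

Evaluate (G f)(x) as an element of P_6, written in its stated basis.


g(x) = -126x^6 + 189x^5 - 375x^4 + 375x^3 - 249x^2 + 93x - 15

∇ f = -21x^6 + 63x^5 - 115x^4 + 125x^3 - 83x^2 + 31x - 5
D f = -21x^6 - 10x^4
(∇ + D) f = -42x^6 + 63x^5 - 125x^4 + 125x^3 - 83x^2 + 31x - 5
(3(∇ + D)) f = -126x^6 + 189x^5 - 375x^4 + 375x^3 - 249x^2 + 93x - 15


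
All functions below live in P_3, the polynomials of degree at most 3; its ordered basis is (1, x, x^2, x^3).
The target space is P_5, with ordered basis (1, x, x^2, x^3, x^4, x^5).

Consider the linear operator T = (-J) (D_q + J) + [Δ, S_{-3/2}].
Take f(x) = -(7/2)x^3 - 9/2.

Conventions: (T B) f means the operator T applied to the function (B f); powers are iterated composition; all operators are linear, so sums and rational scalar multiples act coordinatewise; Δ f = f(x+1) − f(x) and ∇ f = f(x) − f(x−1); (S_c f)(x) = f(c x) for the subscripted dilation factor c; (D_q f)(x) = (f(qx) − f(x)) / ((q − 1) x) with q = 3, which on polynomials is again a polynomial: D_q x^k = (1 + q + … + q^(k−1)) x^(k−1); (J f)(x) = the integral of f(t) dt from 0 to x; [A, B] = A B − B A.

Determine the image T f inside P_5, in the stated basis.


D_q f = -(91/2)x^2
J f = -(7/8)x^4 - (9/2)x
(D_q + J) f = -(7/8)x^4 - (91/2)x^2 - (9/2)x
J (D_q + J) f = -(7/40)x^5 - (91/6)x^3 - (9/4)x^2
(-J) (D_q + J) f = (7/40)x^5 + (91/6)x^3 + (9/4)x^2
S_{-3/2} f = (189/16)x^3 - 9/2
Δ S_{-3/2} f = (567/16)x^2 + (567/16)x + 189/16
Δ f = -(21/2)x^2 - (21/2)x - 7/2
S_{-3/2} Δ f = -(189/8)x^2 + (63/4)x - 7/2
[Δ, S_{-3/2}] f = (945/16)x^2 + (315/16)x + 245/16
((-J) (D_q + J) + [Δ, S_{-3/2}]) f = (7/40)x^5 + (91/6)x^3 + (981/16)x^2 + (315/16)x + 245/16

the image equals g(x) = (7/40)x^5 + (91/6)x^3 + (981/16)x^2 + (315/16)x + 245/16


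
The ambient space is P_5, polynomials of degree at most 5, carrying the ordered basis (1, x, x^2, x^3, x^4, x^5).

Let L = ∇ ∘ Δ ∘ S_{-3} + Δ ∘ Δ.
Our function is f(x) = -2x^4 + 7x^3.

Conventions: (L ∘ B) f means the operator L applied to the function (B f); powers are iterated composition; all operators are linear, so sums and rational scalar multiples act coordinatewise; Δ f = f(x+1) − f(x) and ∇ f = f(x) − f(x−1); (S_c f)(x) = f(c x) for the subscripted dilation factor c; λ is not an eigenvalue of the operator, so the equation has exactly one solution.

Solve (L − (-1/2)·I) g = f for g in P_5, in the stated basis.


write g with unknown coordinates in the stated basis and equate coefficients in (L − (-1/2)·I) g = f
solving from the highest basis element down gives g = -4x^4 + 14x^3 + 7872x^2 + 4560x - 313640
check: L g = -3936x^2 - 2280x + 156820
so L g − (-1/2)·g = -2x^4 + 7x^3 = f ✓

the result is g(x) = -4x^4 + 14x^3 + 7872x^2 + 4560x - 313640


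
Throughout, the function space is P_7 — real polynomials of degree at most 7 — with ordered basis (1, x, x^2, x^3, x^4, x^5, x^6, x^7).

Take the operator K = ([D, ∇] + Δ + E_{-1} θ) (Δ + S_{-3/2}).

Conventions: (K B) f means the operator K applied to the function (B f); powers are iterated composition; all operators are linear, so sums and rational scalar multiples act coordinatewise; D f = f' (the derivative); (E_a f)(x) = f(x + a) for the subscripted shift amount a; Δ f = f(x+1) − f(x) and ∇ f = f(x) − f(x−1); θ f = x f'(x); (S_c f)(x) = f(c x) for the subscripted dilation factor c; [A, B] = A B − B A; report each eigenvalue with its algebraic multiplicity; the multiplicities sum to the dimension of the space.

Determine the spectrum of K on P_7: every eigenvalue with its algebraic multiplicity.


image of 1: 0
image of x: -(3/2)x
image of x^2: (9/2)x^2 - (5/2)x + 27/4
image of x^3: -(81/8)x^3 + (105/4)x^2 - (87/2)x + 63/4
image of x^4: (81/4)x^4 - (195/4)x^3 + (1119/8)x^2 - (83/4)x + 565/16
image of x^5: -(1215/32)x^5 + (1375/8)x^4 - (3885/8)x^3 + (1655/4)x^2 - (2925/16)x + 523/8
image of x^6: (2187/32)x^6 - (9975/32)x^5 + (72705/64)x^4 - (14385/16)x^3 + (84225/64)x^2 - (4023/32)x + 8687/64
image of x^7: -(15309/128)x^7 + (48615/64)x^6 - (47607/16)x^5 + (258755/64)x^4 - (72625/16)x^3 + (187509/64)x^2 - (9149/16)x + 15073/64
the matrix is upper triangular; its diagonal is (0, -3/2, 9/2, -81/8, 81/4, -1215/32, 2187/32, -15309/128)
for a triangular matrix the eigenvalues are the diagonal entries, with algebraic multiplicity their repetition count

λ = -15309/128 (multiplicity 1), λ = -1215/32 (multiplicity 1), λ = -81/8 (multiplicity 1), λ = -3/2 (multiplicity 1), λ = 0 (multiplicity 1), λ = 9/2 (multiplicity 1), λ = 81/4 (multiplicity 1), λ = 2187/32 (multiplicity 1)


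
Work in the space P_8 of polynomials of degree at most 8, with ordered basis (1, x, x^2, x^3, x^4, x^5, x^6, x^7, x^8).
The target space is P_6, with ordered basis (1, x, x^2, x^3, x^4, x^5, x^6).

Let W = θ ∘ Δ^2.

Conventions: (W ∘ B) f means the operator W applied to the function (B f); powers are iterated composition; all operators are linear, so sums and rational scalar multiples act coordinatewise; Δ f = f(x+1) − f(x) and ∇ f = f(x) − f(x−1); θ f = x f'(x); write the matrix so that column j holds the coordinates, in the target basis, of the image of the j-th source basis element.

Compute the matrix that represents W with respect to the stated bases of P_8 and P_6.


image of 1: 0
image of x: 0
image of x^2: 0
image of x^3: 6x
image of x^4: 24x^2 + 24x
image of x^5: 60x^3 + 120x^2 + 70x
image of x^6: 120x^4 + 360x^3 + 420x^2 + 180x
image of x^7: 210x^5 + 840x^4 + 1470x^3 + 1260x^2 + 434x
image of x^8: 336x^6 + 1680x^5 + 3920x^4 + 5040x^3 + 3472x^2 + 1008x
each image's coordinates form column j of the matrix

the matrix is [[0, 0, 0, 0, 0, 0, 0, 0, 0]; [0, 0, 0, 6, 24, 70, 180, 434, 1008]; [0, 0, 0, 0, 24, 120, 420, 1260, 3472]; [0, 0, 0, 0, 0, 60, 360, 1470, 5040]; [0, 0, 0, 0, 0, 0, 120, 840, 3920]; [0, 0, 0, 0, 0, 0, 0, 210, 1680]; [0, 0, 0, 0, 0, 0, 0, 0, 336]] (rows listed top to bottom)


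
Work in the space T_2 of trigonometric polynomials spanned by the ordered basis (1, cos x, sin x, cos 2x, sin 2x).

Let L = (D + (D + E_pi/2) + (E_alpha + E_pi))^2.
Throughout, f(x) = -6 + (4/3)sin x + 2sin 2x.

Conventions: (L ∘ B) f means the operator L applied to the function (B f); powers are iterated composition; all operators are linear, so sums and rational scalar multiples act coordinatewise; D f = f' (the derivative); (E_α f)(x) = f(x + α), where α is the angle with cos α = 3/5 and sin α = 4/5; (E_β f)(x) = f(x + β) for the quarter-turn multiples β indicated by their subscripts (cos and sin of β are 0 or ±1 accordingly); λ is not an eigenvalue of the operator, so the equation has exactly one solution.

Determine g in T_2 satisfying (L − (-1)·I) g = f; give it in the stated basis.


the result is g(x) = -3/5 + (19/870)cos x - (83/870)sin x + (868/87665)cos 2x - (7351/87665)sin 2x

write g with unknown coordinates in the stated basis and equate coefficients in (L − (-1)·I) g = f
solving from the highest basis element down gives g = -3/5 + (19/870)cos x - (83/870)sin x + (868/87665)cos 2x - (7351/87665)sin 2x
check: L g = -27/5 - (19/870)cos x + (1243/870)sin x - (868/87665)cos 2x + (182681/87665)sin 2x
so L g − (-1)·g = -6 + (4/3)sin x + 2sin 2x = f ✓


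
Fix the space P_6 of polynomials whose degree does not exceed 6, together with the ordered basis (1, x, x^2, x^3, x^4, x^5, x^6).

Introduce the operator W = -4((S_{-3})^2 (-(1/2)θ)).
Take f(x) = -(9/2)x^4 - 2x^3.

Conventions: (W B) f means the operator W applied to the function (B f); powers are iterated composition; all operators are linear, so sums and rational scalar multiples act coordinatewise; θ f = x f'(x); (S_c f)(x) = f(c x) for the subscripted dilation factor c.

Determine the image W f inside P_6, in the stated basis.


g(x) = -236196x^4 - 8748x^3

θ f = -18x^4 - 6x^3
(-(1/2)θ) f = 9x^4 + 3x^3
S_{-3} (-(1/2)θ) f = 729x^4 - 81x^3
S_{-3} S_{-3} (-(1/2)θ) f = 59049x^4 + 2187x^3
(-4((S_{-3})^2 (-(1/2)θ))) f = -236196x^4 - 8748x^3


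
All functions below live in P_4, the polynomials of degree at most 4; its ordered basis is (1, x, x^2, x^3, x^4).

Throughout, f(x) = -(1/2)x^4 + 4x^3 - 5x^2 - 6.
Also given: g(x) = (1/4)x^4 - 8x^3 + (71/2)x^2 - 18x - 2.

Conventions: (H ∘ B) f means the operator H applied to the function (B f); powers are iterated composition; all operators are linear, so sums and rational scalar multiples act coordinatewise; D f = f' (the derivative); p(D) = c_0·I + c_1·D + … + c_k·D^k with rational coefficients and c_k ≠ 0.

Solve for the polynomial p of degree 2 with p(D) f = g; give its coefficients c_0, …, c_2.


c_0 = -1/2, c_1 = 3, c_2 = 1/2

D^0 f = -(1/2)x^4 + 4x^3 - 5x^2 - 6
D^1 f = -2x^3 + 12x^2 - 10x
D^2 f = -6x^2 + 24x - 10
matching coefficients of g against c_0 f + c_1 Df + … from the top degree down determines the c_i
solution: c_0 = -1/2, c_1 = 3, c_2 = 1/2


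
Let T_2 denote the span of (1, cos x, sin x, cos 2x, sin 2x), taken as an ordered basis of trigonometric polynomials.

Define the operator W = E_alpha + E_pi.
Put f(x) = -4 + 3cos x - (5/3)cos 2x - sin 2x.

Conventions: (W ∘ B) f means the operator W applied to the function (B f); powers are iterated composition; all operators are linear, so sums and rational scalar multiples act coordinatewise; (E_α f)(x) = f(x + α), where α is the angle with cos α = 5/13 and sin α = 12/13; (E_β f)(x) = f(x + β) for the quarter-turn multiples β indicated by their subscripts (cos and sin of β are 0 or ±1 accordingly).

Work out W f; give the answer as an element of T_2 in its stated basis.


the image equals g(x) = -8 - (24/13)cos x - (36/13)sin x - (610/507)cos 2x + (150/169)sin 2x

E_alpha f = -4 + (15/13)cos x - (36/13)sin x + (235/507)cos 2x + (319/169)sin 2x
E_pi f = -4 - 3cos x - (5/3)cos 2x - sin 2x
(E_alpha + E_pi) f = -8 - (24/13)cos x - (36/13)sin x - (610/507)cos 2x + (150/169)sin 2x


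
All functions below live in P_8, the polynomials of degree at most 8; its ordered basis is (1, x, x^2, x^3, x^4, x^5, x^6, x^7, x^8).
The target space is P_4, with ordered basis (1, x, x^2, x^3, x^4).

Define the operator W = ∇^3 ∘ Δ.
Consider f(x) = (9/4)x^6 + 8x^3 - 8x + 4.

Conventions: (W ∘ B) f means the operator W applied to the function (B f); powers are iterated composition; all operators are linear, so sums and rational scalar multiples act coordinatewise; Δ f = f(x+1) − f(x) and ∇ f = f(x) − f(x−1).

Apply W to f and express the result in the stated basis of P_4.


Δ f = (27/2)x^5 + (135/4)x^4 + 45x^3 + (231/4)x^2 + (75/2)x + 9/4
∇ Δ f = (135/2)x^4 + (135/2)x^2 + 48x + 9/2
∇ ∇ Δ f = 270x^3 - 405x^2 + 405x - 87
∇ ∇ ∇ Δ f = 810x^2 - 1620x + 1080

the result is g(x) = 810x^2 - 1620x + 1080


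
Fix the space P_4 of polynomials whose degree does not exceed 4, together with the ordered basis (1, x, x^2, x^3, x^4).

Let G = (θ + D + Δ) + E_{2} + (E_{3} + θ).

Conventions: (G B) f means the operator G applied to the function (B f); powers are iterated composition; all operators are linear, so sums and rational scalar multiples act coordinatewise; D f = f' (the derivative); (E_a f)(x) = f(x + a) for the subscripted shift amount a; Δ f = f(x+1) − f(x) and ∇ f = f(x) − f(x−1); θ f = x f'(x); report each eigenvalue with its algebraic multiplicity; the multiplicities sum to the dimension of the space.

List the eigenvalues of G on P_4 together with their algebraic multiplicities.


image of 1: 2
image of x: 4x + 7
image of x^2: 6x^2 + 14x + 14
image of x^3: 8x^3 + 21x^2 + 42x + 36
image of x^4: 10x^4 + 28x^3 + 84x^2 + 144x + 98
the matrix is upper triangular; its diagonal is (2, 4, 6, 8, 10)
for a triangular matrix the eigenvalues are the diagonal entries, with algebraic multiplicity their repetition count

λ = 2 (multiplicity 1), λ = 4 (multiplicity 1), λ = 6 (multiplicity 1), λ = 8 (multiplicity 1), λ = 10 (multiplicity 1)


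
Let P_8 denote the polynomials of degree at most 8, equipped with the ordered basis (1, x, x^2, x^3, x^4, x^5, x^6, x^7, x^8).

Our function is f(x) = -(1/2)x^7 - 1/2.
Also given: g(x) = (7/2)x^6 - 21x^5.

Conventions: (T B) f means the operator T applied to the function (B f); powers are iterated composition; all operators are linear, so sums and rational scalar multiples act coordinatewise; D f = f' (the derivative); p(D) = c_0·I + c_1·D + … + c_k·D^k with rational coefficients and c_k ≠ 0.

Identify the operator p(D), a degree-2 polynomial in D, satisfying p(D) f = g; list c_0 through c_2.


D^0 f = -(1/2)x^7 - 1/2
D^1 f = -(7/2)x^6
D^2 f = -21x^5
matching coefficients of g against c_0 f + c_1 Df + … from the top degree down determines the c_i
solution: c_0 = 0, c_1 = -1, c_2 = 1

c_0 = 0, c_1 = -1, c_2 = 1


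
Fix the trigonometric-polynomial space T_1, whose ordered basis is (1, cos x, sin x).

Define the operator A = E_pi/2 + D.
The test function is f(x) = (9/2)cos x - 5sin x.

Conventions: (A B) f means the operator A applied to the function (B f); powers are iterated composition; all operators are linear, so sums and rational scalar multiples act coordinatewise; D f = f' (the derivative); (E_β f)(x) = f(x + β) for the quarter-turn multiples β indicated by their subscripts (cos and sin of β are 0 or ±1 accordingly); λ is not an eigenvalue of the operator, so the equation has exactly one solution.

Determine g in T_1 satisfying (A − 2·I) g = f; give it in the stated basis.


g(x) = (1/8)cos x + (19/8)sin x

write g with unknown coordinates in the stated basis and equate coefficients in (A − 2·I) g = f
solving from the highest basis element down gives g = (1/8)cos x + (19/8)sin x
check: A g = (19/4)cos x - (1/4)sin x
so A g − 2·g = (9/2)cos x - 5sin x = f ✓


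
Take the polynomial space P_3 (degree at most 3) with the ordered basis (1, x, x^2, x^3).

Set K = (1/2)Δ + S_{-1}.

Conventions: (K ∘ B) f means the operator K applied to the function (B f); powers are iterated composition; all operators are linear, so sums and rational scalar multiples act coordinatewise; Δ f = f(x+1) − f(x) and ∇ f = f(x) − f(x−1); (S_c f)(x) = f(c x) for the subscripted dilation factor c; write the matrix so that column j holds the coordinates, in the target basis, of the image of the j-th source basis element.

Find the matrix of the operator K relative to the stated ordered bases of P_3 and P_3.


the matrix is [[1, 1/2, 1/2, 1/2]; [0, -1, 1, 3/2]; [0, 0, 1, 3/2]; [0, 0, 0, -1]] (rows listed top to bottom)

image of 1: 1
image of x: -x + 1/2
image of x^2: x^2 + x + 1/2
image of x^3: -x^3 + (3/2)x^2 + (3/2)x + 1/2
each image's coordinates form column j of the matrix


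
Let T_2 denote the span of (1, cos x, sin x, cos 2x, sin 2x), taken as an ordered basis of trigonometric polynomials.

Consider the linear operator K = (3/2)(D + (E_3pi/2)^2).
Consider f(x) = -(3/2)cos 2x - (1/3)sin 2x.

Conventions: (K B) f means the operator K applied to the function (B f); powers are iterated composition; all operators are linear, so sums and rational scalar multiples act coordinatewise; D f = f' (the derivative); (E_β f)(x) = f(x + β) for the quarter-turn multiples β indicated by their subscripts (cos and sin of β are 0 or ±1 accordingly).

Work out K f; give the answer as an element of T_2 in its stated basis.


D f = -(2/3)cos 2x + 3sin 2x
E_3pi/2 f = (3/2)cos 2x + (1/3)sin 2x
E_3pi/2 E_3pi/2 f = -(3/2)cos 2x - (1/3)sin 2x
(D + (E_3pi/2)^2) f = -(13/6)cos 2x + (8/3)sin 2x
((3/2)(D + (E_3pi/2)^2)) f = -(13/4)cos 2x + 4sin 2x

g(x) = -(13/4)cos 2x + 4sin 2x


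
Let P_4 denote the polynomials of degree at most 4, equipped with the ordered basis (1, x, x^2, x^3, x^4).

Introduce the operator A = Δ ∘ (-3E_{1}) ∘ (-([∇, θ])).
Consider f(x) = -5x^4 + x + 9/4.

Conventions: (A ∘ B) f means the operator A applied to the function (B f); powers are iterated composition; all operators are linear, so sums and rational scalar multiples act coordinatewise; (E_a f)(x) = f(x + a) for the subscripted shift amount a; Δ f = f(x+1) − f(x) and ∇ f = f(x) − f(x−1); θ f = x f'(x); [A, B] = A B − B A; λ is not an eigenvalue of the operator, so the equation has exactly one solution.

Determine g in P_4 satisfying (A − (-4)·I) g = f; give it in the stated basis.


write g with unknown coordinates in the stated basis and equate coefficients in (A − (-4)·I) g = f
solving from the highest basis element down gives g = -(5/4)x^4 + (45/4)x^2 + (23/2)x - 201/16
check: A g = -45x^2 - 45x + 105/2
so A g − (-4)·g = -5x^4 + x + 9/4 = f ✓

the result is g(x) = -(5/4)x^4 + (45/4)x^2 + (23/2)x - 201/16


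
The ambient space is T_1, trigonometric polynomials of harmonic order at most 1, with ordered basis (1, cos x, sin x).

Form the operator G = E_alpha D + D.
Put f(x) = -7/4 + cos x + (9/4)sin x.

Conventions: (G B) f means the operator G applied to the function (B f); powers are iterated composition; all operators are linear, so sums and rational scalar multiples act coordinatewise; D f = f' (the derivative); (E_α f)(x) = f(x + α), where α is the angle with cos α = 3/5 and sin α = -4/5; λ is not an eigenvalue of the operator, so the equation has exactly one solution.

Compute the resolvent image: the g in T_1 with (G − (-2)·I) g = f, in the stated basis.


the result is g(x) = -7/8 - (1/13)cos x + (79/104)sin x

write g with unknown coordinates in the stated basis and equate coefficients in (G − (-2)·I) g = f
solving from the highest basis element down gives g = -7/8 - (1/13)cos x + (79/104)sin x
check: G g = (15/13)cos x + (19/26)sin x
so G g − (-2)·g = -7/4 + cos x + (9/4)sin x = f ✓


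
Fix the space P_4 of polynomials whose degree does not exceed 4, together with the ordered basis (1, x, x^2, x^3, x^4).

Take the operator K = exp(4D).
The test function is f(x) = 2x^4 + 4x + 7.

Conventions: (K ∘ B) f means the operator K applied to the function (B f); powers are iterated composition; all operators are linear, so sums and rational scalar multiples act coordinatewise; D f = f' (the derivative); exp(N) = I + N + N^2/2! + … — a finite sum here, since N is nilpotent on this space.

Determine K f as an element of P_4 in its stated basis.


order-1 term: 32x^3 + 16
order-2 term: 192x^2
order-3 term: 512x
order-4 term: 512
the series for exp(4D) f terminates at order 4
exp(4D) f = 2x^4 + 32x^3 + 192x^2 + 516x + 535

the result is g(x) = 2x^4 + 32x^3 + 192x^2 + 516x + 535


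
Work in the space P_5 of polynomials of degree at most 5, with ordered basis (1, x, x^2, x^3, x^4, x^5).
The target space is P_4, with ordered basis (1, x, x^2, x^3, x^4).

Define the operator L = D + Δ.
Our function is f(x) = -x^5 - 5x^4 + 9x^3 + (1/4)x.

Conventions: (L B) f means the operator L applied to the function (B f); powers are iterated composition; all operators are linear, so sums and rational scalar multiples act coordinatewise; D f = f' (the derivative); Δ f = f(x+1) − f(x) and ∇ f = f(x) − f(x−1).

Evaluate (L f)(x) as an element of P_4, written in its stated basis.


D f = -5x^4 - 20x^3 + 27x^2 + 1/4
Δ f = -5x^4 - 30x^3 - 13x^2 + 2x + 13/4
(D + Δ) f = -10x^4 - 50x^3 + 14x^2 + 2x + 7/2

the image equals g(x) = -10x^4 - 50x^3 + 14x^2 + 2x + 7/2


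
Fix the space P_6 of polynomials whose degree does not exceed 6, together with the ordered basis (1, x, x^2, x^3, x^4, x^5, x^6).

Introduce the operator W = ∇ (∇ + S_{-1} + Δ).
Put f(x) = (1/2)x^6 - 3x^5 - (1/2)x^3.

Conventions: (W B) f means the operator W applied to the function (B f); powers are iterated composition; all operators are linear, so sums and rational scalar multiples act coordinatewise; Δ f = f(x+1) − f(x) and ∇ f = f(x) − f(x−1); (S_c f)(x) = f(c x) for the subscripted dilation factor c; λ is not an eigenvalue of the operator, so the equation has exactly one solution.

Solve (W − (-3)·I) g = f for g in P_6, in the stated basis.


g(x) = (1/6)x^6 - (4/3)x^5 - (85/18)x^4 + (1831/54)x^3 + (503/27)x^2 - (26891/162)x + 2792/243

write g with unknown coordinates in the stated basis and equate coefficients in (W − (-3)·I) g = f
solving from the highest basis element down gives g = (1/6)x^6 - (4/3)x^5 - (85/18)x^4 + (1831/54)x^3 + (503/27)x^2 - (26891/162)x + 2792/243
check: W g = x^5 + (85/6)x^4 - (920/9)x^3 - (503/9)x^2 + (26891/54)x - 2792/81
so W g − (-3)·g = (1/2)x^6 - 3x^5 - (1/2)x^3 = f ✓


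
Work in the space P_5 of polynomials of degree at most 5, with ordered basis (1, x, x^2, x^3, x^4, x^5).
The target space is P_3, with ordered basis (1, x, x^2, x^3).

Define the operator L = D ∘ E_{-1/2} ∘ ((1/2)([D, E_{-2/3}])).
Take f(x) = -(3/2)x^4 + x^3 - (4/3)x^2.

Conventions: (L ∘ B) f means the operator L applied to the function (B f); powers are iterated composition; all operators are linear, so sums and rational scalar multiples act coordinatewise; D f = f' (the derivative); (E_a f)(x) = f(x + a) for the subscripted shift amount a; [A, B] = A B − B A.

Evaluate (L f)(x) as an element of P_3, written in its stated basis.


g(x) = 0

E_{-2/3} f = -(3/2)x^4 + 5x^3 - (22/3)x^2 + (44/9)x - 32/27
D E_{-2/3} f = -6x^3 + 15x^2 - (44/3)x + 44/9
D f = -6x^3 + 3x^2 - (8/3)x
E_{-2/3} D f = -6x^3 + 15x^2 - (44/3)x + 44/9
[D, E_{-2/3}] f = 0
((1/2)([D, E_{-2/3}])) f = 0
E_{-1/2} ((1/2)([D, E_{-2/3}])) f = 0
D E_{-1/2} ((1/2)([D, E_{-2/3}])) f = 0


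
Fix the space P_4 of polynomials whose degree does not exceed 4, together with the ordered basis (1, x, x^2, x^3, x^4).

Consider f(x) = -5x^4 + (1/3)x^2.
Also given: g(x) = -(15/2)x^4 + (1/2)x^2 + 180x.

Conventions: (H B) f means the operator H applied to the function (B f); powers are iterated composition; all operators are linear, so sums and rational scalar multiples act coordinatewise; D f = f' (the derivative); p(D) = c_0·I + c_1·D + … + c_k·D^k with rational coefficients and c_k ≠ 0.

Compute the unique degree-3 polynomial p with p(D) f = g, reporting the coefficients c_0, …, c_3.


c_0 = 3/2, c_1 = 0, c_2 = 0, c_3 = -3/2

D^0 f = -5x^4 + (1/3)x^2
D^1 f = -20x^3 + (2/3)x
D^2 f = -60x^2 + 2/3
D^3 f = -120x
matching coefficients of g against c_0 f + c_1 Df + … from the top degree down determines the c_i
solution: c_0 = 3/2, c_1 = 0, c_2 = 0, c_3 = -3/2


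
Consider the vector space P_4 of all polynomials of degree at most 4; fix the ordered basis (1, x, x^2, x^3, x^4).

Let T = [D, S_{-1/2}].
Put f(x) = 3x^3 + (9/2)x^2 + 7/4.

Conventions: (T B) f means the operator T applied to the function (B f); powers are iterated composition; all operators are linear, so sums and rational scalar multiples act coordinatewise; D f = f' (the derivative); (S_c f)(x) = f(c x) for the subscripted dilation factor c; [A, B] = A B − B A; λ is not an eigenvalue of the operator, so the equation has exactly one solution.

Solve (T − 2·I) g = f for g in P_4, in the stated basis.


g(x) = -(3/2)x^3 - (45/32)x^2 - (135/128)x - 43/512

write g with unknown coordinates in the stated basis and equate coefficients in (T − 2·I) g = f
solving from the highest basis element down gives g = -(3/2)x^3 - (45/32)x^2 - (135/128)x - 43/512
check: T g = (27/16)x^2 - (135/64)x + 405/256
so T g − 2·g = 3x^3 + (9/2)x^2 + 7/4 = f ✓


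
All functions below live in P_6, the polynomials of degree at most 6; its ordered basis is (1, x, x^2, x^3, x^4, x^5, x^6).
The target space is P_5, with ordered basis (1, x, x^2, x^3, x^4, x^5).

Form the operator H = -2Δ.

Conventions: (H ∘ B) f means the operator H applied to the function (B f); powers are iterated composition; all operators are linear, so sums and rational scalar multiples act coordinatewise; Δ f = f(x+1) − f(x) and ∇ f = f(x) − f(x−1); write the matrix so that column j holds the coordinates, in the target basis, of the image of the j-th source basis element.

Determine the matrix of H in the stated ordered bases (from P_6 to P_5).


the matrix is [[0, -2, -2, -2, -2, -2, -2]; [0, 0, -4, -6, -8, -10, -12]; [0, 0, 0, -6, -12, -20, -30]; [0, 0, 0, 0, -8, -20, -40]; [0, 0, 0, 0, 0, -10, -30]; [0, 0, 0, 0, 0, 0, -12]] (rows listed top to bottom)

image of 1: 0
image of x: -2
image of x^2: -4x - 2
image of x^3: -6x^2 - 6x - 2
image of x^4: -8x^3 - 12x^2 - 8x - 2
image of x^5: -10x^4 - 20x^3 - 20x^2 - 10x - 2
image of x^6: -12x^5 - 30x^4 - 40x^3 - 30x^2 - 12x - 2
each image's coordinates form column j of the matrix


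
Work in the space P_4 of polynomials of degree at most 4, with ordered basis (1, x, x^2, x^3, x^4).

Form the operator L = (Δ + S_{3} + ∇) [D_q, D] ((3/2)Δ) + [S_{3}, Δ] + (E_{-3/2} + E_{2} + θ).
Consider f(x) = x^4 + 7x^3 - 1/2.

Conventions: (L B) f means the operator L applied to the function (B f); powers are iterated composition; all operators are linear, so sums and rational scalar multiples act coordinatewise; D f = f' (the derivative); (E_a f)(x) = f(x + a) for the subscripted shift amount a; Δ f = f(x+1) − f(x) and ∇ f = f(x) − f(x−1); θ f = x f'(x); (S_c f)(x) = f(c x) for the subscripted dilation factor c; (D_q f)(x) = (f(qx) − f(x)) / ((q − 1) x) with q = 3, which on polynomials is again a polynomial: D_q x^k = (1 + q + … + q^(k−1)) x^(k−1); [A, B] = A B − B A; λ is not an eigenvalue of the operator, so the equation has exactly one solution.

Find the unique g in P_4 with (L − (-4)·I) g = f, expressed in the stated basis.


g(x) = (1/10)x^4 + (142/45)x^3 + (12307/480)x^2 + (80739/1120)x + 733409/16128

write g with unknown coordinates in the stated basis and equate coefficients in (L − (-4)·I) g = f
solving from the highest basis element down gives g = (1/10)x^4 + (142/45)x^3 + (12307/480)x^2 + (80739/1120)x + 733409/16128
check: L g = (3/5)x^4 - (253/45)x^3 - (12307/120)x^2 - (80739/280)x - 735425/4032
so L g − (-4)·g = x^4 + 7x^3 - 1/2 = f ✓


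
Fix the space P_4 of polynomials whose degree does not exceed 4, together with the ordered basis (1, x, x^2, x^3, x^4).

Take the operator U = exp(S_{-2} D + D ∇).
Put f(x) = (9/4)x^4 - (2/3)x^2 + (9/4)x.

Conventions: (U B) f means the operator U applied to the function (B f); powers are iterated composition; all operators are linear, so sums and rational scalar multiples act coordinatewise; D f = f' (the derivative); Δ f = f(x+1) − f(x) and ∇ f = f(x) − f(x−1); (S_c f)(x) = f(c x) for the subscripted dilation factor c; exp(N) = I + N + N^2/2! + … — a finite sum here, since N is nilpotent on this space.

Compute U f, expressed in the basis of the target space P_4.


order-1 term: -72x^3 + 27x^2 - (73/3)x + 119/12
order-2 term: -432x^2 - 270x + 737/6
order-3 term: 576x - 378
order-4 term: 144
the series for exp(S_{-2} D + D ∇) f terminates at order 4
exp(S_{-2} D + D ∇) f = (9/4)x^4 - 72x^3 - (1217/3)x^2 + (3407/12)x - 405/4

the result is g(x) = (9/4)x^4 - 72x^3 - (1217/3)x^2 + (3407/12)x - 405/4


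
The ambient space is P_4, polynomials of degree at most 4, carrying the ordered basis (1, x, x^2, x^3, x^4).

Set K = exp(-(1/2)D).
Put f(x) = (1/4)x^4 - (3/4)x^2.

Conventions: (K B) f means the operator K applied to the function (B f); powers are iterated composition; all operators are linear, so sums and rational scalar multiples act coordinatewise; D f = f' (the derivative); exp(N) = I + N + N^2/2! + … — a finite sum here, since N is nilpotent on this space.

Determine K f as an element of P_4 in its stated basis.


order-1 term: -(1/2)x^3 + (3/4)x
order-2 term: (3/8)x^2 - 3/16
order-3 term: -(1/8)x
order-4 term: 1/64
the series for exp(-(1/2)D) f terminates at order 4
exp(-(1/2)D) f = (1/4)x^4 - (1/2)x^3 - (3/8)x^2 + (5/8)x - 11/64

the result is g(x) = (1/4)x^4 - (1/2)x^3 - (3/8)x^2 + (5/8)x - 11/64


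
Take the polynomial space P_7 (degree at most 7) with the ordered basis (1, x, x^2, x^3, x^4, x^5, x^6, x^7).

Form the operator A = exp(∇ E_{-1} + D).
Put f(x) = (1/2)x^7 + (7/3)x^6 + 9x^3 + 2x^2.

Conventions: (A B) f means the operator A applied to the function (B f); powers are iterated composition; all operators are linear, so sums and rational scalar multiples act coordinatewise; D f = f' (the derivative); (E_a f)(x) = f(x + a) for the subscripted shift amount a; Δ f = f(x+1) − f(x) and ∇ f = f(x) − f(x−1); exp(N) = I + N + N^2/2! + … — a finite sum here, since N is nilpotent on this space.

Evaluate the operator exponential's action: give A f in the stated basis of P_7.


order-1 term: 7x^6 - (7/2)x^5 + (35/2)x^4 + (385/6)x^3 - (291/2)x^2 + (281/2)x - 53/2
order-2 term: 42x^5 - 175x^4 + (1225/2)x^3 - 875x^2 + (895/2)x + 532/3
order-3 term: 140x^4 - (2660/3)x^3 + 3255x^2 - (11375/2)x + 7823/2
order-4 term: 280x^3 - 1960x^2 + 6230x - 22085/3
order-5 term: 336x^2 - 2072x + 4060
order-6 term: 224x - 2576/3
order-7 term: 64
the series for exp(∇ E_{-1} + D) f terminates at order 7
exp(∇ E_{-1} + D) f = (1/2)x^7 + (28/3)x^6 + (77/2)x^5 - (35/2)x^4 + 79x^3 + (1225/2)x^2 - (1435/2)x - 34

g(x) = (1/2)x^7 + (28/3)x^6 + (77/2)x^5 - (35/2)x^4 + 79x^3 + (1225/2)x^2 - (1435/2)x - 34


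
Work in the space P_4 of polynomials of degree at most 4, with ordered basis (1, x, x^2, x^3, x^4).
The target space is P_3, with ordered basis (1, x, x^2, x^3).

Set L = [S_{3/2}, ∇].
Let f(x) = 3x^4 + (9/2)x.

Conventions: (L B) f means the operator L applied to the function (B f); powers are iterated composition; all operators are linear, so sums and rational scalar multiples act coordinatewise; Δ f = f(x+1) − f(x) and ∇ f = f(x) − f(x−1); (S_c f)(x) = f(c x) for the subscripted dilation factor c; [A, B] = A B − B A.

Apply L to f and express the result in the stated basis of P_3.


g(x) = -(81/4)x^3 + (405/8)x^2 - (171/4)x + 159/16

∇ f = 12x^3 - 18x^2 + 12x + 3/2
S_{3/2} ∇ f = (81/2)x^3 - (81/2)x^2 + 18x + 3/2
S_{3/2} f = (243/16)x^4 + (27/4)x
∇ S_{3/2} f = (243/4)x^3 - (729/8)x^2 + (243/4)x - 135/16
[S_{3/2}, ∇] f = -(81/4)x^3 + (405/8)x^2 - (171/4)x + 159/16


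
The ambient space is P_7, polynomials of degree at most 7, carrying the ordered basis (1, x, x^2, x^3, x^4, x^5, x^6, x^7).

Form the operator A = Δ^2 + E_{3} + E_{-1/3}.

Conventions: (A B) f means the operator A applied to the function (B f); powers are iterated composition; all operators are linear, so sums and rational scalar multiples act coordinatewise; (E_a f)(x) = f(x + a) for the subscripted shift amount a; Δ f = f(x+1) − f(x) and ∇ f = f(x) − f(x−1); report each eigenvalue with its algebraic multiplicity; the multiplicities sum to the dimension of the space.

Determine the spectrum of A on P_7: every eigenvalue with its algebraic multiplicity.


image of 1: 2
image of x: 2x + 8/3
image of x^2: 2x^2 + (16/3)x + 100/9
image of x^3: 2x^3 + 8x^2 + (100/3)x + 890/27
image of x^4: 2x^4 + (32/3)x^3 + (200/3)x^2 + (3560/27)x + 7696/81
image of x^5: 2x^5 + (40/3)x^4 + (1000/9)x^3 + (8900/27)x^2 + (38480/81)x + 66338/243
image of x^6: 2x^6 + 16x^5 + (500/3)x^4 + (17800/27)x^3 + (38480/27)x^2 + (132676/81)x + 576640/729
image of x^7: 2x^7 + (56/3)x^6 + (700/3)x^5 + (31150/27)x^4 + (269360/81)x^3 + (464366/81)x^2 + (4036480/729)x + 5058530/2187
the matrix is upper triangular; its diagonal is (2, 2, 2, 2, 2, 2, 2, 2)
for a triangular matrix the eigenvalues are the diagonal entries, with algebraic multiplicity their repetition count

λ = 2 (multiplicity 8)


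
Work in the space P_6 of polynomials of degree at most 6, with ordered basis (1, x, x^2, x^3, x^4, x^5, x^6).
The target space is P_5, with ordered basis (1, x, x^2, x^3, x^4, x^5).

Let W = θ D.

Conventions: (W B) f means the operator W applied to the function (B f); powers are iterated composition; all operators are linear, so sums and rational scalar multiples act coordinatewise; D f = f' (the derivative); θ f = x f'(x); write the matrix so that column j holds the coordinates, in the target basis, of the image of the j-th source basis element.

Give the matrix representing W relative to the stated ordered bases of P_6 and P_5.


image of 1: 0
image of x: 0
image of x^2: 2x
image of x^3: 6x^2
image of x^4: 12x^3
image of x^5: 20x^4
image of x^6: 30x^5
each image's coordinates form column j of the matrix

the matrix is [[0, 0, 0, 0, 0, 0, 0]; [0, 0, 2, 0, 0, 0, 0]; [0, 0, 0, 6, 0, 0, 0]; [0, 0, 0, 0, 12, 0, 0]; [0, 0, 0, 0, 0, 20, 0]; [0, 0, 0, 0, 0, 0, 30]] (rows listed top to bottom)


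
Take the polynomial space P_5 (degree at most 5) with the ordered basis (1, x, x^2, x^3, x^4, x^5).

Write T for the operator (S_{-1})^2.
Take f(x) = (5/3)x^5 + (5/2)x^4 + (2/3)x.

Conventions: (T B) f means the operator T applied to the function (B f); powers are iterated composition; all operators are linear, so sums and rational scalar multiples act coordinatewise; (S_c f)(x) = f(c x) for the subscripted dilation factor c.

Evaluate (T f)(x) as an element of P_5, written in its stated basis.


the image equals g(x) = (5/3)x^5 + (5/2)x^4 + (2/3)x

S_{-1} f = -(5/3)x^5 + (5/2)x^4 - (2/3)x
S_{-1} S_{-1} f = (5/3)x^5 + (5/2)x^4 + (2/3)x


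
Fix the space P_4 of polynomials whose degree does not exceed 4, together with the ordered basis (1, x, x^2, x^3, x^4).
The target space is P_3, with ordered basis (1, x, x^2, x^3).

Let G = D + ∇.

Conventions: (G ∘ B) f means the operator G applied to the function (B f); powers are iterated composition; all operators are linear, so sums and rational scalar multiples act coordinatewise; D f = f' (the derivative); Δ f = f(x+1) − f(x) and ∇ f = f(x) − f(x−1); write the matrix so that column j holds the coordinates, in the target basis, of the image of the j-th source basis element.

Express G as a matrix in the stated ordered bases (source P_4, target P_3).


the matrix is [[0, 2, -1, 1, -1]; [0, 0, 4, -3, 4]; [0, 0, 0, 6, -6]; [0, 0, 0, 0, 8]] (rows listed top to bottom)

image of 1: 0
image of x: 2
image of x^2: 4x - 1
image of x^3: 6x^2 - 3x + 1
image of x^4: 8x^3 - 6x^2 + 4x - 1
each image's coordinates form column j of the matrix


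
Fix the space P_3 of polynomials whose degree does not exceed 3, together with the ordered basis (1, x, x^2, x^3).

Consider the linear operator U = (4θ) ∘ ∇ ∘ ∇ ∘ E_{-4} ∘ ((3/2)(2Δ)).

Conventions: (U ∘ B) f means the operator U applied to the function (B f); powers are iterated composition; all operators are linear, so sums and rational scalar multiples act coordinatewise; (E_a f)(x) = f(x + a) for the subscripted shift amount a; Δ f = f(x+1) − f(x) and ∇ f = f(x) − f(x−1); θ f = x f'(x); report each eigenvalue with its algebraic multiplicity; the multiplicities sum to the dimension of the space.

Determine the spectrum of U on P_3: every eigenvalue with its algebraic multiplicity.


λ = 0 (multiplicity 4)

image of 1: 0
image of x: 0
image of x^2: 0
image of x^3: 0
the matrix is upper triangular; its diagonal is (0, 0, 0, 0)
for a triangular matrix the eigenvalues are the diagonal entries, with algebraic multiplicity their repetition count


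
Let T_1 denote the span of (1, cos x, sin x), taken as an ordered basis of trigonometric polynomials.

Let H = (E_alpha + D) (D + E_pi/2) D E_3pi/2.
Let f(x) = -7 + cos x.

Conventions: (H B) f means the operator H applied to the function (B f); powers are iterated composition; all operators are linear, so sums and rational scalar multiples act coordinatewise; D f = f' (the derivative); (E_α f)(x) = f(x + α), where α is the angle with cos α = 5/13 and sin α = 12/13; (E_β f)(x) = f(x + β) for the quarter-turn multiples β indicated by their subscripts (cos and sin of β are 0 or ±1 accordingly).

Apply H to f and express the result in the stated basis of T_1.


E_3pi/2 f = -7 + sin x
D E_3pi/2 f = cos x
D (D E_3pi/2) f = -sin x
E_pi/2 (D E_3pi/2) f = -sin x
(D + E_pi/2) (D E_3pi/2) f = -2sin x
E_alpha (D + E_pi/2) (D E_3pi/2) f = -(24/13)cos x - (10/13)sin x
D (D + E_pi/2) (D E_3pi/2) f = -2cos x
(E_alpha + D) (D + E_pi/2) (D E_3pi/2) f = -(50/13)cos x - (10/13)sin x

g(x) = -(50/13)cos x - (10/13)sin x


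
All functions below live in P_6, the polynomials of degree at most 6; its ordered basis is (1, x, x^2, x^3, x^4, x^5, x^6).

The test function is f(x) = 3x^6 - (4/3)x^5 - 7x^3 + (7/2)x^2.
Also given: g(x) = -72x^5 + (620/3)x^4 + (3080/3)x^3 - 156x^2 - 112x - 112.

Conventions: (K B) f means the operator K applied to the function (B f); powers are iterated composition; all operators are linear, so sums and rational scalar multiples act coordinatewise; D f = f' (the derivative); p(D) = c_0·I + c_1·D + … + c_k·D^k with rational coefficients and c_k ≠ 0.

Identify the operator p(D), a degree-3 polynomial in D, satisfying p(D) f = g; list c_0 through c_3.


p(D) = -4·D + 2·D^2 + 3·D^3, i.e. c_0 = 0, c_1 = -4, c_2 = 2, c_3 = 3

D^0 f = 3x^6 - (4/3)x^5 - 7x^3 + (7/2)x^2
D^1 f = 18x^5 - (20/3)x^4 - 21x^2 + 7x
D^2 f = 90x^4 - (80/3)x^3 - 42x + 7
D^3 f = 360x^3 - 80x^2 - 42
matching coefficients of g against c_0 f + c_1 Df + … from the top degree down determines the c_i
solution: c_0 = 0, c_1 = -4, c_2 = 2, c_3 = 3


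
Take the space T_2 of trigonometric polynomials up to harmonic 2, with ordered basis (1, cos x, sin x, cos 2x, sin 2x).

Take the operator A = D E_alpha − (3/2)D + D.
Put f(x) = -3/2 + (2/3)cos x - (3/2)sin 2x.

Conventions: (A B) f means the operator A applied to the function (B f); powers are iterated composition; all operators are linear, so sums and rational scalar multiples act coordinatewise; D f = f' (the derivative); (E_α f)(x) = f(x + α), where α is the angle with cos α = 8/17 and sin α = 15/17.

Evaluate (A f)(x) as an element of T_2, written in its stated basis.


E_alpha f = -3/2 + (16/51)cos x - (10/17)sin x - (360/289)cos 2x + (483/578)sin 2x
D E_alpha f = -(10/17)cos x - (16/51)sin x + (483/289)cos 2x + (720/289)sin 2x
D f = -(2/3)sin x - 3cos 2x
(-(3/2)D) f = sin x + (9/2)cos 2x
D f = -(2/3)sin x - 3cos 2x
(D E_alpha − (3/2)D + D) f = -(10/17)cos x + (1/51)sin x + (1833/578)cos 2x + (720/289)sin 2x

g(x) = -(10/17)cos x + (1/51)sin x + (1833/578)cos 2x + (720/289)sin 2x


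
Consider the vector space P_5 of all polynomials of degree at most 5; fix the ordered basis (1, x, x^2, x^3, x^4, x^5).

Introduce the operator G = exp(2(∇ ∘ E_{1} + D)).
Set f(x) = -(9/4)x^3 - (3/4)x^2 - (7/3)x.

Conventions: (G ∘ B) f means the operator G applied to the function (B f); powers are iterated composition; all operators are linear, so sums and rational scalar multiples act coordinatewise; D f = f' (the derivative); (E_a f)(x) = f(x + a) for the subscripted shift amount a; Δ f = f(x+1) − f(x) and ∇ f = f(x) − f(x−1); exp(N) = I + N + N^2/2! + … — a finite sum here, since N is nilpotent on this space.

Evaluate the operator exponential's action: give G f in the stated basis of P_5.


the image equals g(x) = -(9/4)x^3 - (111/4)x^2 - (779/6)x - 676/3

order-1 term: -27x^2 - (39/2)x - 46/3
order-2 term: -108x - 66
order-3 term: -144
the series for exp(2(∇ ∘ E_{1} + D)) f terminates at order 3
exp(2(∇ ∘ E_{1} + D)) f = -(9/4)x^3 - (111/4)x^2 - (779/6)x - 676/3


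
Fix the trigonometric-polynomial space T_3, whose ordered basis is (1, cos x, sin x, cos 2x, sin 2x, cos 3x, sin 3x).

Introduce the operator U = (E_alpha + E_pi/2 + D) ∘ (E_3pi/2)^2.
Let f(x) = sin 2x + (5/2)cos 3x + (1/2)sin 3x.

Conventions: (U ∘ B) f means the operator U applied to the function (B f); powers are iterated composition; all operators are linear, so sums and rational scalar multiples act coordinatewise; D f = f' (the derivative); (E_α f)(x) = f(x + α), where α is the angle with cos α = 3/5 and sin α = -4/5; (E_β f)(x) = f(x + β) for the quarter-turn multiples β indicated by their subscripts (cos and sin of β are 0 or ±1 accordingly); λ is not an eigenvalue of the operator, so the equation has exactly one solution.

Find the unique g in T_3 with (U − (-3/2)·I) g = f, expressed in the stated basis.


write g with unknown coordinates in the stated basis and equate coefficients in (U − (-3/2)·I) g = f
solving from the highest basis element down gives g = -(104/113)cos 2x + (22/113)sin 2x + (3457/4325)cos 3x - (1451/4325)sin 3x
check: U g = (156/113)cos 2x + (80/113)sin 2x + (5627/4325)cos 3x + (4339/4325)sin 3x
so U g − (-3/2)·g = sin 2x + (5/2)cos 3x + (1/2)sin 3x = f ✓

the image equals g(x) = -(104/113)cos 2x + (22/113)sin 2x + (3457/4325)cos 3x - (1451/4325)sin 3x
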